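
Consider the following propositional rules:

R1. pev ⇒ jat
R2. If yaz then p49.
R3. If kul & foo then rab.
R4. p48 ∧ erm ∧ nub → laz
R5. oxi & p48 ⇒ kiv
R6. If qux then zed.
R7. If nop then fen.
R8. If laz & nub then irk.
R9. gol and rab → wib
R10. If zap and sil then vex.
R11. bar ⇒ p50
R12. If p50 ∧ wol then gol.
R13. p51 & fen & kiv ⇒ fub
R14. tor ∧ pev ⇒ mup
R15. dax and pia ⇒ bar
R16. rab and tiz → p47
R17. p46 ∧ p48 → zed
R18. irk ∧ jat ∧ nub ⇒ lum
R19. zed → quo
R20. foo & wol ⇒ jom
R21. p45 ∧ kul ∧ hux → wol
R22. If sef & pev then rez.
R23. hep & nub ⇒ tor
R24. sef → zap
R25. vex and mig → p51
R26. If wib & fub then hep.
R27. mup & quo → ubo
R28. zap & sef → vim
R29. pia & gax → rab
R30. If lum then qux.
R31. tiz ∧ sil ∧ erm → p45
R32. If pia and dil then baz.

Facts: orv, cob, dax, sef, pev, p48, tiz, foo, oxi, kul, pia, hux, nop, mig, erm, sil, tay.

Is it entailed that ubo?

No

Forward chaining from the given facts derives: jat, rab, kiv, fen, bar, p47, rez, zap, vim, p45, vex, p50, wol, p51, gol, fub, jom, wib, hep.
The only rule concluding ubo is R27, which needs mup; that is never established.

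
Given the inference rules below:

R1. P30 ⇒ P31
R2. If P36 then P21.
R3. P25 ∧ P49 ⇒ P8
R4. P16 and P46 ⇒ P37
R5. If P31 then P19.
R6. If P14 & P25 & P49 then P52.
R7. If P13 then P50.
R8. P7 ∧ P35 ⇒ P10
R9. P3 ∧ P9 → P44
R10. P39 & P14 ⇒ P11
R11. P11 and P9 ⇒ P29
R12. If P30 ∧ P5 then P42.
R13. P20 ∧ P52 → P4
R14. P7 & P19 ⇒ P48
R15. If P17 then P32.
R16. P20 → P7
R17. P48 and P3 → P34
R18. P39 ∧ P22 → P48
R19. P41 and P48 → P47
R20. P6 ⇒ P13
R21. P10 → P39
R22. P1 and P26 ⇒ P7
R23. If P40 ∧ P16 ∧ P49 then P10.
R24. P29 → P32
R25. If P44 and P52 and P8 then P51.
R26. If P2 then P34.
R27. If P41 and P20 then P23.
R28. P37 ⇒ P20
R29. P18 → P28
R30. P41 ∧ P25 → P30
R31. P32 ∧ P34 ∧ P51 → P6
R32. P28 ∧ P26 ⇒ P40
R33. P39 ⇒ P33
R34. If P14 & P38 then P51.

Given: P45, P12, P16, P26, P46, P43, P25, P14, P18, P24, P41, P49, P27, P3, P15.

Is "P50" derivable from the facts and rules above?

No

Forward chaining from the given facts derives: P8, P37, P52, P20, P28, P30, P40, P31, P19, P4, P7, P10, P23, P48, P34, P47, P39, P33, P11.
The only rule concluding P50 is R7, which needs P13; that is never established.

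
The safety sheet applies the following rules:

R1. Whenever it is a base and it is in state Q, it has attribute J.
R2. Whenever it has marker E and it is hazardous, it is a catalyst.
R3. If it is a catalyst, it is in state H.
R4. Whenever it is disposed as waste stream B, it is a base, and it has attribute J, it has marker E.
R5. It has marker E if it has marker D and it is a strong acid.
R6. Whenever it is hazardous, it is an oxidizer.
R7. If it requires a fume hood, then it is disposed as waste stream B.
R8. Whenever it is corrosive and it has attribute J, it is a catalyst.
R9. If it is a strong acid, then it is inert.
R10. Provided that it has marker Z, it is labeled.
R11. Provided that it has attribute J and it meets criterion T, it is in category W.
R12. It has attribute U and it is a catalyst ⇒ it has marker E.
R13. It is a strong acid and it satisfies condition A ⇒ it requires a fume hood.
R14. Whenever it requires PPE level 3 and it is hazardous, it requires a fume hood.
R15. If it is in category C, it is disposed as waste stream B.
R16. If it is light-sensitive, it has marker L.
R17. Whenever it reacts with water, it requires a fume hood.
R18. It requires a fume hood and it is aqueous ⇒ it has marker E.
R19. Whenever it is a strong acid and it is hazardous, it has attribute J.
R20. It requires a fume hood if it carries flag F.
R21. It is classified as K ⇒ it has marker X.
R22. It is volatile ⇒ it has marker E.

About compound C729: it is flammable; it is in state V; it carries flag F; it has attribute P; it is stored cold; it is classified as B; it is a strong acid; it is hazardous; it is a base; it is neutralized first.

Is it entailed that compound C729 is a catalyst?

Yes

By R19 (it is a strong acid, it is hazardous): it has attribute J.
By R20 (it carries flag F): it requires a fume hood.
By R7 (it requires a fume hood): it is disposed as waste stream B.
By R4 (it is disposed as waste stream B, it is a base, it has attribute J): it has marker E.
By R2 (it has marker E, it is hazardous): it is a catalyst.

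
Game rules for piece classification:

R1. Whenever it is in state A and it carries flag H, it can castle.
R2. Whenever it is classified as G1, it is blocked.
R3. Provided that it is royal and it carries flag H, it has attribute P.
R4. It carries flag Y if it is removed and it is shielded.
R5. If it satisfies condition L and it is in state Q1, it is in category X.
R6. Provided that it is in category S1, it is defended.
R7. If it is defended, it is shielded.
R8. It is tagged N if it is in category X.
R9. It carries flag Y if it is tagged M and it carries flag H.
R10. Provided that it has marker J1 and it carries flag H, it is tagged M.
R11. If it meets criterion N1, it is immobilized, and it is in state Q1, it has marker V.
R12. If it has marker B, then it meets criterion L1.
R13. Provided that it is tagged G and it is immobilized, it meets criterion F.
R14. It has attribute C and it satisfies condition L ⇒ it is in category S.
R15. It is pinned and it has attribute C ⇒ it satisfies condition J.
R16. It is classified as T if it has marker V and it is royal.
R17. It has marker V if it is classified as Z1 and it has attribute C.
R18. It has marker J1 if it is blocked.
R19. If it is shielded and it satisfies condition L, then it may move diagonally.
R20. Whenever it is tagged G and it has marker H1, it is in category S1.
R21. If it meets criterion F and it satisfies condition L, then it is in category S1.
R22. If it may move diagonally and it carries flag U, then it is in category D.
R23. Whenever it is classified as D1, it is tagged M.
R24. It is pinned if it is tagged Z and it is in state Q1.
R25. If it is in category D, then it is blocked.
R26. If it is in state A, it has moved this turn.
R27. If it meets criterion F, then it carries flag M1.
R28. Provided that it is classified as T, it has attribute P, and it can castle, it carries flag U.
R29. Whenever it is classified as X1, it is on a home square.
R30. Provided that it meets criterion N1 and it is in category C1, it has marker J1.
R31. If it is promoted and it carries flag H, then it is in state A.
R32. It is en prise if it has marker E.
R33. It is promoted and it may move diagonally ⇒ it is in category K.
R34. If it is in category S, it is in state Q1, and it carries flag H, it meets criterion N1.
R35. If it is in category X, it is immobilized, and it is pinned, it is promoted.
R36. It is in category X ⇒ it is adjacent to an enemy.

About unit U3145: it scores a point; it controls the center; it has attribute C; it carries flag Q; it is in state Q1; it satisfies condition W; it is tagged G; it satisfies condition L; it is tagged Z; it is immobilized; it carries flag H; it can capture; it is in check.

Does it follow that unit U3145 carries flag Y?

Forward chaining from the given facts derives: is in category X, is tagged N, meets criterion F, is in category S, is in category S1, is pinned, carries flag M1, meets criterion N1, is promoted, is adjacent to an enemy, is defended, is shielded, has marker V, satisfies condition J, may move diagonally, is in state A, is in category K, can castle, has moved this turn.
Rules concluding "it carries flag Y": R4 needs "it is removed"; R9 needs "it is tagged M" — none of these are established.

No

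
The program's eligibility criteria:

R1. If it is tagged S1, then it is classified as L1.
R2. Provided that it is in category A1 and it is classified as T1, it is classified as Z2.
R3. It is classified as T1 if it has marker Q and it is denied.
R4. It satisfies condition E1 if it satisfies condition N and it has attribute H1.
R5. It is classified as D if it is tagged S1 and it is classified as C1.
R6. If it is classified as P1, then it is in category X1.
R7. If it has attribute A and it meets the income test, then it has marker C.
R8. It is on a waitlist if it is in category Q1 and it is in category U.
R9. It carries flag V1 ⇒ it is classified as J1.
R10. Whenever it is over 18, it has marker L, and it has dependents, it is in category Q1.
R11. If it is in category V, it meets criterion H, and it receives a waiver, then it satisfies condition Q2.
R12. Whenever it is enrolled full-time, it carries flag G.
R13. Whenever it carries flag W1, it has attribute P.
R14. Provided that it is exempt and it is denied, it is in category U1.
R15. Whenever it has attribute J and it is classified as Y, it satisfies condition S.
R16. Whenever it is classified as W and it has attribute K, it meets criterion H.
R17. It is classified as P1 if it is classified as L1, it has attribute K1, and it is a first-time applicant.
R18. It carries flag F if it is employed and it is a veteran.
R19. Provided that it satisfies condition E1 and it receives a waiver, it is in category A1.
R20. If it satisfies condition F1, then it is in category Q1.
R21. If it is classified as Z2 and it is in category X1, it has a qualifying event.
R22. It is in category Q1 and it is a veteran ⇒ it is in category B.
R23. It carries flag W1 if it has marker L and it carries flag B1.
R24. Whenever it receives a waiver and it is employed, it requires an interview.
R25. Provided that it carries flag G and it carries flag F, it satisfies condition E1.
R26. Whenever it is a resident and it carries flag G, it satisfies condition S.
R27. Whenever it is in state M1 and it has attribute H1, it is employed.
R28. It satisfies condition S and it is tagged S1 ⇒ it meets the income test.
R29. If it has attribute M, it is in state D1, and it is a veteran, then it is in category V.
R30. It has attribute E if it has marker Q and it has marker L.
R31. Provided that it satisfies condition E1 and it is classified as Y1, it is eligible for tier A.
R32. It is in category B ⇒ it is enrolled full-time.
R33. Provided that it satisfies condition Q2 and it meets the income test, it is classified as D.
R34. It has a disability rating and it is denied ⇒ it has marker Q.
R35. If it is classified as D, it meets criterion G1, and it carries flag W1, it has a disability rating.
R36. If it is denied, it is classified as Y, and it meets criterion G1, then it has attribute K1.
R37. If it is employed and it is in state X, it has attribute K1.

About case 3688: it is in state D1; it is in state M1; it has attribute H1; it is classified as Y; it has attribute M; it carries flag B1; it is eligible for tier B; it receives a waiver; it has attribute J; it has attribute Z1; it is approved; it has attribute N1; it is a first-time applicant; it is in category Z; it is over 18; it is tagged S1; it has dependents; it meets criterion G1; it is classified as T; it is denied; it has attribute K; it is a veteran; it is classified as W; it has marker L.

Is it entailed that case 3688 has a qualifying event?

By R1 (it is tagged S1): it is classified as L1.
By R10 (it is over 18, it has marker L, it has dependents): it is in category Q1.
By R15 (it has attribute J, it is classified as Y): it satisfies condition S.
By R16 (it is classified as W, it has attribute K): it meets criterion H.
By R22 (it is in category Q1, it is a veteran): it is in category B.
By R23 (it has marker L, it carries flag B1): it carries flag W1.
By R27 (it is in state M1, it has attribute H1): it is employed.
By R28 (it satisfies condition S, it is tagged S1): it meets the income test.
By R29 (it has attribute M, it is in state D1, it is a veteran): it is in category V.
By R32 (it is in category B): it is enrolled full-time.
By R36 (it is denied, it is classified as Y, it meets criterion G1): it has attribute K1.
By R11 (it is in category V, it meets criterion H, it receives a waiver): it satisfies condition Q2.
By R12 (it is enrolled full-time): it carries flag G.
By R17 (it is classified as L1, it has attribute K1, it is a first-time applicant): it is classified as P1.
By R18 (it is employed, it is a veteran): it carries flag F.
By R25 (it carries flag G, it carries flag F): it satisfies condition E1.
By R33 (it satisfies condition Q2, it meets the income test): it is classified as D.
By R35 (it is classified as D, it meets criterion G1, it carries flag W1): it has a disability rating.
By R6 (it is classified as P1): it is in category X1.
By R19 (it satisfies condition E1, it receives a waiver): it is in category A1.
By R34 (it has a disability rating, it is denied): it has marker Q.
By R3 (it has marker Q, it is denied): it is classified as T1.
By R2 (it is in category A1, it is classified as T1): it is classified as Z2.
By R21 (it is classified as Z2, it is in category X1): it has a qualifying event.

Yes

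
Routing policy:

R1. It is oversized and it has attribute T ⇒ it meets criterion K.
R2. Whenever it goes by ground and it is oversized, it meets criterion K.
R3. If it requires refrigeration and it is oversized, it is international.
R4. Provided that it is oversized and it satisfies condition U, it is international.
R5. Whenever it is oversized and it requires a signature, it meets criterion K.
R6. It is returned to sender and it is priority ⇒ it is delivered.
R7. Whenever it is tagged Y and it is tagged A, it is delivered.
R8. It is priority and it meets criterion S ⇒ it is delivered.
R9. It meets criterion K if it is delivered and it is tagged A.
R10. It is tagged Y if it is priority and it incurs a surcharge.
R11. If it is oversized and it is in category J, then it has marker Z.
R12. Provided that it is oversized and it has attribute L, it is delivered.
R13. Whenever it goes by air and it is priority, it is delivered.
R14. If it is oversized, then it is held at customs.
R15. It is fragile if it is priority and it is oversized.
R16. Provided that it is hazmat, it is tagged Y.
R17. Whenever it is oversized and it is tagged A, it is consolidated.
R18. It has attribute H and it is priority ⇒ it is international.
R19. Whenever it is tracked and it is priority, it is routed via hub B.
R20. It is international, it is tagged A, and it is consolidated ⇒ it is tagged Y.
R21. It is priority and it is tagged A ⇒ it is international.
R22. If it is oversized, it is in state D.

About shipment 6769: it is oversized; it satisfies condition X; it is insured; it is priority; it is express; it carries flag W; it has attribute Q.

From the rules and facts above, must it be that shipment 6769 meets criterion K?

No

Forward chaining from the given facts derives: is held at customs, is fragile, is in state D.
Rules concluding "it meets criterion K": R1 needs "it has attribute T"; R2 needs "it goes by ground"; R5 needs "it requires a signature"; R9 needs "it is delivered" — none of these are established.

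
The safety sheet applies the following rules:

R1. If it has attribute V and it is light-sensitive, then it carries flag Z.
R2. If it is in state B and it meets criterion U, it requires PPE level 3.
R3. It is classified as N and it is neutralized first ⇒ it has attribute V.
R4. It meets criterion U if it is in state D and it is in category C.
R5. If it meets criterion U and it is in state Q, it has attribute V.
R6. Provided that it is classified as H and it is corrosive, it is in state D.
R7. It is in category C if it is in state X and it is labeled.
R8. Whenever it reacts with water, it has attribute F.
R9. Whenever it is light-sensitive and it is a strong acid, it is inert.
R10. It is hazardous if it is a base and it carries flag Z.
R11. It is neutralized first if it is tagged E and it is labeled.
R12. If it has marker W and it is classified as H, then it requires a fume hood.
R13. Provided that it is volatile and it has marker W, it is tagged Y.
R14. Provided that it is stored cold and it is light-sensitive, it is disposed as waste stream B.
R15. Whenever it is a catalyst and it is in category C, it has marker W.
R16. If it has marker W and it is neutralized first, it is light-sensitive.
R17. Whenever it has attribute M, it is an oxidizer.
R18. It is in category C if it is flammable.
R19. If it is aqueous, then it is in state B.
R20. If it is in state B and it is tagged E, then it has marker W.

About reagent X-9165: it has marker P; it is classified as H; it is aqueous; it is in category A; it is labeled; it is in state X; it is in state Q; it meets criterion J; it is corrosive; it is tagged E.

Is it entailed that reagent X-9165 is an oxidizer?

No

Forward chaining from the given facts derives: is in state D, is in category C, is neutralized first, is in state B, has marker W, meets criterion U, has attribute V, requires a fume hood, is light-sensitive, carries flag Z, requires PPE level 3.
The only rule concluding "it is an oxidizer" is R17, which needs "it has attribute M"; that is never established.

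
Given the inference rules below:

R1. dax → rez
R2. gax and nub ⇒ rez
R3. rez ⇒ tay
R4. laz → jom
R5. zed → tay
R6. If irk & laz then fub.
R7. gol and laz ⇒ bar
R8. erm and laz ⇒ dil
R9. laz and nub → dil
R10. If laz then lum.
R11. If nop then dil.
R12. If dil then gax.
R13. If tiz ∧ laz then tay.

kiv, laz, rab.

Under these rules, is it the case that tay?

Forward chaining from the given facts derives: jom, lum.
Rules concluding tay: R3 needs rez; R5 needs zed; R13 needs tiz — none of these are established.

No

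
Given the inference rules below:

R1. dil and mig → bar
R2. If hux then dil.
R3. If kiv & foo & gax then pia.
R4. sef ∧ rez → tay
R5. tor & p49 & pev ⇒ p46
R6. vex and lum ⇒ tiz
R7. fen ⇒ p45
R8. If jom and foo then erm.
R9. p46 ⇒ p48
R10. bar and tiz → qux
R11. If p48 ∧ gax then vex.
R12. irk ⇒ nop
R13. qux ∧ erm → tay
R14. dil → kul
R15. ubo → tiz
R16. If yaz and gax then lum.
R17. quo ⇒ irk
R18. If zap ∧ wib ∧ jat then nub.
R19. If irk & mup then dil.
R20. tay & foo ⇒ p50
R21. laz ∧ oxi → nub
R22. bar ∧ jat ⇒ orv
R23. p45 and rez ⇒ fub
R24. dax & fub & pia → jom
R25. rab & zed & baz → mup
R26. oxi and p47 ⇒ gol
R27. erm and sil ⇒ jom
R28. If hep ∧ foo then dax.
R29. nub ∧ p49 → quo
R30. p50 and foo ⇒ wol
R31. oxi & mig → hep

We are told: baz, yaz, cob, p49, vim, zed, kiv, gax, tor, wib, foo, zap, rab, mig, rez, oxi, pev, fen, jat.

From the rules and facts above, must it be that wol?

Yes

pia  (by R3: kiv, foo, gax)
p46  (by R5: tor, p49, pev)
p45  (by R7: fen)
p48  (by R9: p46)
vex  (by R11: p48, gax)
lum  (by R16: yaz, gax)
nub  (by R18: zap, wib, jat)
fub  (by R23: p45, rez)
mup  (by R25: rab, zed, baz)
quo  (by R29: nub, p49)
hep  (by R31: oxi, mig)
tiz  (by R6: vex, lum)
irk  (by R17: quo)
dil  (by R19: irk, mup)
dax  (by R28: hep, foo)
bar  (by R1: dil, mig)
qux  (by R10: bar, tiz)
jom  (by R24: dax, fub, pia)
erm  (by R8: jom, foo)
tay  (by R13: qux, erm)
p50  (by R20: tay, foo)
wol  (by R30: p50, foo)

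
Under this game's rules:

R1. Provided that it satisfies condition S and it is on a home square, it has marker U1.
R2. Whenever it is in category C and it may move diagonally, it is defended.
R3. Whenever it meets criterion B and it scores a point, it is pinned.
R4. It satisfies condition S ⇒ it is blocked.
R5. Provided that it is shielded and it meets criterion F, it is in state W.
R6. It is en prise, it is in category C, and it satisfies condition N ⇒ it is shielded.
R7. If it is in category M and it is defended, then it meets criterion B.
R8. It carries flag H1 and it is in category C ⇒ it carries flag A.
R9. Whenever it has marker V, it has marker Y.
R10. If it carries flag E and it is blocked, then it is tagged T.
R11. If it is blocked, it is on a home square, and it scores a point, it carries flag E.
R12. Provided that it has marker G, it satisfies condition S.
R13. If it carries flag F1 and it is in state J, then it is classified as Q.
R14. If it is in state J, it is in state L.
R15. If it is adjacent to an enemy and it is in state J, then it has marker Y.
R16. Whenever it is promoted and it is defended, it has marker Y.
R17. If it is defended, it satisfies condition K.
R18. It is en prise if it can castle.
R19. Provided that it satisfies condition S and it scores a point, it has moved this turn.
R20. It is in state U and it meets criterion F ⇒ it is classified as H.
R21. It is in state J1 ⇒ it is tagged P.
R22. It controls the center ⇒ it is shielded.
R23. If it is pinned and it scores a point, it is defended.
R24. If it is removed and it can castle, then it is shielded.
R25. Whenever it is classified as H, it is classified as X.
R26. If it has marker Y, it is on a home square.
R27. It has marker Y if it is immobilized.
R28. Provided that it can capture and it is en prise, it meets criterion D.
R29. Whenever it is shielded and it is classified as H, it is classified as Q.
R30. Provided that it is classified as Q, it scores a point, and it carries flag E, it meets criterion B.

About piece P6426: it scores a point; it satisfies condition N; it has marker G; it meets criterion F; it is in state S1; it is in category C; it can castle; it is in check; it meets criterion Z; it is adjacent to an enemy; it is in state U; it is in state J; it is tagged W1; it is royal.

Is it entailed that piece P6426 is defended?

By R12 (it has marker G): it satisfies condition S.
By R15 (it is adjacent to an enemy, it is in state J): it has marker Y.
By R18 (it can castle): it is en prise.
By R20 (it is in state U, it meets criterion F): it is classified as H.
By R26 (it has marker Y): it is on a home square.
By R4 (it satisfies condition S): it is blocked.
By R6 (it is en prise, it is in category C, it satisfies condition N): it is shielded.
By R11 (it is blocked, it is on a home square, it scores a point): it carries flag E.
By R29 (it is shielded, it is classified as H): it is classified as Q.
By R30 (it is classified as Q, it scores a point, it carries flag E): it meets criterion B.
By R3 (it meets criterion B, it scores a point): it is pinned.
By R23 (it is pinned, it scores a point): it is defended.

Yes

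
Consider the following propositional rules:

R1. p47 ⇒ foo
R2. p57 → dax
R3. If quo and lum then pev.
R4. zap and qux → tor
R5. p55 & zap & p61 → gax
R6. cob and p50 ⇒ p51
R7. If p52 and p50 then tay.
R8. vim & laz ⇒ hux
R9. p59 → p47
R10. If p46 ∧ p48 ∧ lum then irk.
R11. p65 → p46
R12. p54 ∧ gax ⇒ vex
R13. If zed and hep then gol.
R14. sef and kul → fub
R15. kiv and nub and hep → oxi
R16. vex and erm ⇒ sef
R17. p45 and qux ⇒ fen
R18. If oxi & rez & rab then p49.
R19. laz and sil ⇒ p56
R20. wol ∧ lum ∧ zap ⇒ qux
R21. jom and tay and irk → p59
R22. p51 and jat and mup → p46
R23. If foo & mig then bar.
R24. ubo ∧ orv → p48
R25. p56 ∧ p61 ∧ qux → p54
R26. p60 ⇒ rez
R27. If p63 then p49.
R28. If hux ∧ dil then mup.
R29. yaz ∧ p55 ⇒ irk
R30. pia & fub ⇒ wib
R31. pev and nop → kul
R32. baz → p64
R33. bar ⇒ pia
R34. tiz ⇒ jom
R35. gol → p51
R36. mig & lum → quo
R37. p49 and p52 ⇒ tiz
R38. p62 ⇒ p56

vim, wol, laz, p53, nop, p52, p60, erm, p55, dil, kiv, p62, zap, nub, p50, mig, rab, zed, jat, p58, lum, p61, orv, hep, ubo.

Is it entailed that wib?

Yes

gax  (by R5: p55, zap, p61)
tay  (by R7: p52, p50)
hux  (by R8: vim, laz)
gol  (by R13: zed, hep)
oxi  (by R15: kiv, nub, hep)
qux  (by R20: wol, lum, zap)
p48  (by R24: ubo, orv)
rez  (by R26: p60)
mup  (by R28: hux, dil)
p51  (by R35: gol)
quo  (by R36: mig, lum)
p56  (by R38: p62)
pev  (by R3: quo, lum)
p49  (by R18: oxi, rez, rab)
p46  (by R22: p51, jat, mup)
p54  (by R25: p56, p61, qux)
kul  (by R31: pev, nop)
tiz  (by R37: p49, p52)
irk  (by R10: p46, p48, lum)
vex  (by R12: p54, gax)
sef  (by R16: vex, erm)
jom  (by R34: tiz)
fub  (by R14: sef, kul)
p59  (by R21: jom, tay, irk)
p47  (by R9: p59)
foo  (by R1: p47)
bar  (by R23: foo, mig)
pia  (by R33: bar)
wib  (by R30: pia, fub)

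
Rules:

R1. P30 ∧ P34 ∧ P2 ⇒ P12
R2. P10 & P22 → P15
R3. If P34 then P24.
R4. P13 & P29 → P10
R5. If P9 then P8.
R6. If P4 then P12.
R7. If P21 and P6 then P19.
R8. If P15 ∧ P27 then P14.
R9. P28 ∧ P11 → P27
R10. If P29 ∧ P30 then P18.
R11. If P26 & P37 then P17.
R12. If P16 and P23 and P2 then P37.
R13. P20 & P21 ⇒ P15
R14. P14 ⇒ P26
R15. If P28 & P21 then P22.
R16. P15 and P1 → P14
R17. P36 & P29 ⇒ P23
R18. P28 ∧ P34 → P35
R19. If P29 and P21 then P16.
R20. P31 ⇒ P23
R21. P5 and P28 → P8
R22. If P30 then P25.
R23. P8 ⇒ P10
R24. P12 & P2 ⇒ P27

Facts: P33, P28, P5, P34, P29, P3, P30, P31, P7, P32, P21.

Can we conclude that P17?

Forward chaining from the given facts derives: P24, P18, P22, P35, P16, P23, P8, P25, P10, P15.
The only rule concluding P17 is R11, which needs P26; that is never established.

No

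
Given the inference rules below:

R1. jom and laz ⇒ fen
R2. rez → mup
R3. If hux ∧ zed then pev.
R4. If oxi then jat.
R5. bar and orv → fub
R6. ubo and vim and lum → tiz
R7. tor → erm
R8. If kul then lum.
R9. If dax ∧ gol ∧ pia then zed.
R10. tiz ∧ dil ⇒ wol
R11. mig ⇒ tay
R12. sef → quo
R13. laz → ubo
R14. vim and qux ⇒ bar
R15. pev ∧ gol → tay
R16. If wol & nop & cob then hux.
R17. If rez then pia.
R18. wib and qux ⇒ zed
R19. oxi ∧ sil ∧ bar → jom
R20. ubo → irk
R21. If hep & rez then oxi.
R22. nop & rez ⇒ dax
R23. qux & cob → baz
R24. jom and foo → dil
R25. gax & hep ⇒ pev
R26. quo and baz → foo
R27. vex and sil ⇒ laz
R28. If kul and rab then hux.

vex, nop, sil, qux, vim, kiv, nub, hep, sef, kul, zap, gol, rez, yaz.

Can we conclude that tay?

No

Forward chaining from the given facts derives: mup, lum, quo, bar, pia, oxi, dax, laz, jat, zed, ubo, jom, irk, fen, tiz.
Rules concluding tay: R11 needs mig; R15 needs pev — none of these are established.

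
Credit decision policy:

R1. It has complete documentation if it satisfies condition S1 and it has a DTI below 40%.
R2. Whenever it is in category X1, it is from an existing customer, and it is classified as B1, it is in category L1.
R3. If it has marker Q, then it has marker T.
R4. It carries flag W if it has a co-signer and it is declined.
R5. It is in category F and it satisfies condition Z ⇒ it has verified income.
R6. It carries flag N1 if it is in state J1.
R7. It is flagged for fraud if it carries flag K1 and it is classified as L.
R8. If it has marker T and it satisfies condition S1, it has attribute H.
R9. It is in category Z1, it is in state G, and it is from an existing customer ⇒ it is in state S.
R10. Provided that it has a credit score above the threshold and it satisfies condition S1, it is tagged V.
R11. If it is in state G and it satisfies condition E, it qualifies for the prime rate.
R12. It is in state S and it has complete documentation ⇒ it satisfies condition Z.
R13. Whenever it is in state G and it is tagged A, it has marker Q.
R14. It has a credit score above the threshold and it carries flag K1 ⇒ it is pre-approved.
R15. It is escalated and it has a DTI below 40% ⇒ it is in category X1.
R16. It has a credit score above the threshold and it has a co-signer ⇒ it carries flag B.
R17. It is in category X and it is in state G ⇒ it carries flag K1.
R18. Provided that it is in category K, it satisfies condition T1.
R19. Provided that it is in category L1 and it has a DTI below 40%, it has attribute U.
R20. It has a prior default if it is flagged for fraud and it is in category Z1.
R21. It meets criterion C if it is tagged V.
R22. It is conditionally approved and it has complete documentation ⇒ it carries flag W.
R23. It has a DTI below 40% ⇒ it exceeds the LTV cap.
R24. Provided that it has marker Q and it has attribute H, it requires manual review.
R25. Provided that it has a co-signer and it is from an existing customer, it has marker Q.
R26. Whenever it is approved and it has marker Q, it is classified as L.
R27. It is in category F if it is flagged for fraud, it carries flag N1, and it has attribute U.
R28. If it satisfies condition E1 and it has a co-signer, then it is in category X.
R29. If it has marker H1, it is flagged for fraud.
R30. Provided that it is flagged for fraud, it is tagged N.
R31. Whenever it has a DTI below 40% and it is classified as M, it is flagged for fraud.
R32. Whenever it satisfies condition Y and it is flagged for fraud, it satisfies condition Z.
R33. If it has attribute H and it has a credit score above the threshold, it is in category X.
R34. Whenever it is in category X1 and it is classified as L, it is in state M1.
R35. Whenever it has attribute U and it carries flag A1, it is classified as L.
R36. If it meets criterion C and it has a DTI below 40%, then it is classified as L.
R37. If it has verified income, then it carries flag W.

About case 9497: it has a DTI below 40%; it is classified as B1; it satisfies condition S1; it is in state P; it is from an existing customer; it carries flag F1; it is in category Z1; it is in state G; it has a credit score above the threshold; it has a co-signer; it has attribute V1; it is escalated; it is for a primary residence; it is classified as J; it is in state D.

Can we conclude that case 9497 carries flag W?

Forward chaining from the given facts derives: has complete documentation, is in state S, is tagged V, satisfies condition Z, is in category X1, carries flag B, meets criterion C, exceeds the LTV cap, has marker Q, is classified as L, is in category L1, has marker T, has attribute H, has attribute U, requires manual review, is in category X, is in state M1, carries flag K1, is flagged for fraud, is pre-approved, has a prior default, is tagged N.
Rules concluding "it carries flag W": R4 needs "it is declined"; R22 needs "it is conditionally approved"; R37 needs "it has verified income" — none of these are established.

No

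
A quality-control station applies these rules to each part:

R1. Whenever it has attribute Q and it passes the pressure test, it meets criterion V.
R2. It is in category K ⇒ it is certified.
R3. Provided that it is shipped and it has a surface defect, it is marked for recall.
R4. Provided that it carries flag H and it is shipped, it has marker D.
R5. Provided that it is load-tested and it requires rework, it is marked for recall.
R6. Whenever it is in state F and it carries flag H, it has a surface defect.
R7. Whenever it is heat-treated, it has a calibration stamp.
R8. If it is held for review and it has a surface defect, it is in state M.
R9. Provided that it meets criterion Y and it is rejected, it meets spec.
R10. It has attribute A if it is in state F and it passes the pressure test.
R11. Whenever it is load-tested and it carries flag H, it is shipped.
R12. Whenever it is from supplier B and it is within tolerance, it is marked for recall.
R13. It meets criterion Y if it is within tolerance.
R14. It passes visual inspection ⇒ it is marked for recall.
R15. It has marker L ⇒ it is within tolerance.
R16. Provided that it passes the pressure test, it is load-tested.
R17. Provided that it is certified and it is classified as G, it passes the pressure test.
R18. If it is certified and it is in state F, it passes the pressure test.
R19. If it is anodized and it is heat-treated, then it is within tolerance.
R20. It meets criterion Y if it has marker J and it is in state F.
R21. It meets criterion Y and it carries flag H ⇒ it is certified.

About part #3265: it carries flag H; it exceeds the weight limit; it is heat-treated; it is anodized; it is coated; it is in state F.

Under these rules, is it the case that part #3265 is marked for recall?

Yes

By R6 (it is in state F, it carries flag H): it has a surface defect.
By R19 (it is anodized, it is heat-treated): it is within tolerance.
By R13 (it is within tolerance): it meets criterion Y.
By R21 (it meets criterion Y, it carries flag H): it is certified.
By R18 (it is certified, it is in state F): it passes the pressure test.
By R16 (it passes the pressure test): it is load-tested.
By R11 (it is load-tested, it carries flag H): it is shipped.
By R3 (it is shipped, it has a surface defect): it is marked for recall.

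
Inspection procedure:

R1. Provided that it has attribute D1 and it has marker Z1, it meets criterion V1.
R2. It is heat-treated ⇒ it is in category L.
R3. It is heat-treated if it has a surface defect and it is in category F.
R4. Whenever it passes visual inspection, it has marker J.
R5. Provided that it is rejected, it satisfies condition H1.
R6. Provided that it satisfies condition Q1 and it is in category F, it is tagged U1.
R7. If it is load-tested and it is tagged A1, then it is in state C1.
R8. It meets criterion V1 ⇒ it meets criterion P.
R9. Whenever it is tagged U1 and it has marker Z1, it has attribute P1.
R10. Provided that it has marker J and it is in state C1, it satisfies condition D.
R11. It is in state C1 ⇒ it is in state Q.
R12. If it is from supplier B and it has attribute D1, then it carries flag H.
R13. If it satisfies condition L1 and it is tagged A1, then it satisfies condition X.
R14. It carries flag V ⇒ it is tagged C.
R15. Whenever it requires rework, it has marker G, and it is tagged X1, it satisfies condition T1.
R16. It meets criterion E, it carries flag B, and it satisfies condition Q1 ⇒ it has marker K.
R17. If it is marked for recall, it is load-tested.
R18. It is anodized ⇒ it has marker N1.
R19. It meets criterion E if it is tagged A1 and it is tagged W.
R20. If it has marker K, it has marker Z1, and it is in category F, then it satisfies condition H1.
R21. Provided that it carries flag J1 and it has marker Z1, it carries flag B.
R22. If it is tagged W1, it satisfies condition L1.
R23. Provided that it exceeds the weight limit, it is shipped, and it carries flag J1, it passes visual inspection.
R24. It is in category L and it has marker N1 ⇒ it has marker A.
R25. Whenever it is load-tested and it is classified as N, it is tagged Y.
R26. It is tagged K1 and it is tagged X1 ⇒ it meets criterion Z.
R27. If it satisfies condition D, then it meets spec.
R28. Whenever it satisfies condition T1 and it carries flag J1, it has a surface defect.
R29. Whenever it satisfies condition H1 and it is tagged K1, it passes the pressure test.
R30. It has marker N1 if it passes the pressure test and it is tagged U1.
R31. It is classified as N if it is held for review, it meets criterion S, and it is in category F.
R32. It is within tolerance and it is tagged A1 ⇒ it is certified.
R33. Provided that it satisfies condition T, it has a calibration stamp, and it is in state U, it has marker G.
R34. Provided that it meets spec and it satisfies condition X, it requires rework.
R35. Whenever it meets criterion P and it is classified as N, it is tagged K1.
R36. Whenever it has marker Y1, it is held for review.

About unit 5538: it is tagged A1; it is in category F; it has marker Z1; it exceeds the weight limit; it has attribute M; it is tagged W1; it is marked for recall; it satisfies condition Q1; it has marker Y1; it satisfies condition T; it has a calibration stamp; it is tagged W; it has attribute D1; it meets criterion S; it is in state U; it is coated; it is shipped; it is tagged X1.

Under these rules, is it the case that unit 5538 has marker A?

No

Forward chaining from the given facts derives: meets criterion V1, is tagged U1, meets criterion P, has attribute P1, is load-tested, meets criterion E, satisfies condition L1, has marker G, is held for review, is in state C1, is in state Q, satisfies condition X, is classified as N, is tagged K1, is tagged Y, meets criterion Z.
The only rule concluding "it has marker A" is R24, which needs "it is in category L"; that is never established.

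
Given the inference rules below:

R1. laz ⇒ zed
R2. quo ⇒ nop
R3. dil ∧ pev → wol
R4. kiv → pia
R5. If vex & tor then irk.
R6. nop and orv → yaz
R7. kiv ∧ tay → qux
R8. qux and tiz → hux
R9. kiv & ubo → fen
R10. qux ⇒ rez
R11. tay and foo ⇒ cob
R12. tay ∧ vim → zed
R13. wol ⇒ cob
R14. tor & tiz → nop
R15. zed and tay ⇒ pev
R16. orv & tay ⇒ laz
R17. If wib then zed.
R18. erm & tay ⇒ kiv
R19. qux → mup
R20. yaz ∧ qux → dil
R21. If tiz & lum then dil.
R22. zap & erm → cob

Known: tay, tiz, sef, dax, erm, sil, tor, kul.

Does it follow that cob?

No

Forward chaining from the given facts derives: nop, kiv, pia, qux, hux, rez, mup.
Rules concluding cob: R11 needs foo; R13 needs wol; R22 needs zap — none of these are established.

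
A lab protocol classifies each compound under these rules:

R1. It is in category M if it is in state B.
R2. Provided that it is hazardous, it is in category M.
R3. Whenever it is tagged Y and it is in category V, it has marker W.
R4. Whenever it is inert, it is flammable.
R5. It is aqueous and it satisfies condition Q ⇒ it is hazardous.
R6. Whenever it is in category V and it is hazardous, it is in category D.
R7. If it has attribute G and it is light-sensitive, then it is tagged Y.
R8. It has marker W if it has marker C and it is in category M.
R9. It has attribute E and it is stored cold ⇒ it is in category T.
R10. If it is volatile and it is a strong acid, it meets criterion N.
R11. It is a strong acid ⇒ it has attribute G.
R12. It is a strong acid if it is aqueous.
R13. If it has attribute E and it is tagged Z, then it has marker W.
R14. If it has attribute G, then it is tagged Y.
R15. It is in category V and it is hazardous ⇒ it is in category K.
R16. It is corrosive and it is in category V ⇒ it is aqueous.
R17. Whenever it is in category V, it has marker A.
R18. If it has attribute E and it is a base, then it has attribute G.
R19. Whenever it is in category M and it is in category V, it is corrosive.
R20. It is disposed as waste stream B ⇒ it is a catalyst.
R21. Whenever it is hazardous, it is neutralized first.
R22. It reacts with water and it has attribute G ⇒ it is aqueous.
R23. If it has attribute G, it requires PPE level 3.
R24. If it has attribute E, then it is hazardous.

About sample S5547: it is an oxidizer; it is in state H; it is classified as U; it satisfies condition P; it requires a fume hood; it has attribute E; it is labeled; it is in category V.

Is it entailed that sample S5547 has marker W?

Yes

By R24 (it has attribute E): it is hazardous.
By R2 (it is hazardous): it is in category M.
By R19 (it is in category M, it is in category V): it is corrosive.
By R16 (it is corrosive, it is in category V): it is aqueous.
By R12 (it is aqueous): it is a strong acid.
By R11 (it is a strong acid): it has attribute G.
By R14 (it has attribute G): it is tagged Y.
By R3 (it is tagged Y, it is in category V): it has marker W.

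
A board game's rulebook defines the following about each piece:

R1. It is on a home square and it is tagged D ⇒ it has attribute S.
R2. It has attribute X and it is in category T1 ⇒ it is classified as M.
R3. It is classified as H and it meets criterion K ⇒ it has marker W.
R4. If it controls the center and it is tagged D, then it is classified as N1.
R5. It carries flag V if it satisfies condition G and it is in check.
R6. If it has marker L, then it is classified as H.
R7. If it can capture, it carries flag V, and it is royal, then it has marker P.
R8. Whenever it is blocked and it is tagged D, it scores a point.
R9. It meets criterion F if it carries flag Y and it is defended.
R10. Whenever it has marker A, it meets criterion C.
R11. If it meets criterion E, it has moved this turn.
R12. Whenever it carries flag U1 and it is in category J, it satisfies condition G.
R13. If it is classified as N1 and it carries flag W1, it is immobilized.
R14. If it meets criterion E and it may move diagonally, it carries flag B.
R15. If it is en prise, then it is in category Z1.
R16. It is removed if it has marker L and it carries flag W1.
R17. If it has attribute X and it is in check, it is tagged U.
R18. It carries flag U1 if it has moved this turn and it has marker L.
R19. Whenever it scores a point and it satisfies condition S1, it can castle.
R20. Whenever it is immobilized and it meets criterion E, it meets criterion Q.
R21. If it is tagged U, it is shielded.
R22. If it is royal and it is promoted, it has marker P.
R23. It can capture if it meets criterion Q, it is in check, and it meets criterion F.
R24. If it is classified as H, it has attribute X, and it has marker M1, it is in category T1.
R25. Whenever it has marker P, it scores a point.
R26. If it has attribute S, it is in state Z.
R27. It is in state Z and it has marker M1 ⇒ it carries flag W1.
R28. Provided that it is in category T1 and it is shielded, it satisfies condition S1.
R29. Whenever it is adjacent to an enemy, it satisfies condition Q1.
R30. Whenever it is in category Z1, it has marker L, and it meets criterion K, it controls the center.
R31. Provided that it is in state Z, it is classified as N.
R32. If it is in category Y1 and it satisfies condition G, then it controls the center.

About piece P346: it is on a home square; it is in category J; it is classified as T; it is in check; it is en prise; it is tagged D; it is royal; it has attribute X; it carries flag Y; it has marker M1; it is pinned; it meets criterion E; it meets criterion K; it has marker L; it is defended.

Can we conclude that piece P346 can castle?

Yes

By R1 (it is on a home square, it is tagged D): it has attribute S.
By R6 (it has marker L): it is classified as H.
By R9 (it carries flag Y, it is defended): it meets criterion F.
By R11 (it meets criterion E): it has moved this turn.
By R15 (it is en prise): it is in category Z1.
By R17 (it has attribute X, it is in check): it is tagged U.
By R18 (it has moved this turn, it has marker L): it carries flag U1.
By R21 (it is tagged U): it is shielded.
By R24 (it is classified as H, it has attribute X, it has marker M1): it is in category T1.
By R26 (it has attribute S): it is in state Z.
By R27 (it is in state Z, it has marker M1): it carries flag W1.
By R28 (it is in category T1, it is shielded): it satisfies condition S1.
By R30 (it is in category Z1, it has marker L, it meets criterion K): it controls the center.
By R4 (it controls the center, it is tagged D): it is classified as N1.
By R12 (it carries flag U1, it is in category J): it satisfies condition G.
By R13 (it is classified as N1, it carries flag W1): it is immobilized.
By R20 (it is immobilized, it meets criterion E): it meets criterion Q.
By R23 (it meets criterion Q, it is in check, it meets criterion F): it can capture.
By R5 (it satisfies condition G, it is in check): it carries flag V.
By R7 (it can capture, it carries flag V, it is royal): it has marker P.
By R25 (it has marker P): it scores a point.
By R19 (it scores a point, it satisfies condition S1): it can castle.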